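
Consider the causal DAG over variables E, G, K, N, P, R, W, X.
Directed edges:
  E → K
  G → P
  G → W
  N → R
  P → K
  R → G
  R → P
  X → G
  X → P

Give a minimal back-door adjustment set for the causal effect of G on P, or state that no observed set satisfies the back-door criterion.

G→P: minimal back-door set {R, X}.

desc(G)\{G}={K,P,W}; candidates ⊆ {E,N,R,X}.
size 0: {}; under {} G still reaches {K,N,P,R,X} ∋ P.
size 1: {E}, {N}, {R} …(+1); under {E} G still reaches {K,N,P,R,X} ∋ P.
{R,X}: G⊥P given {R,X} in G with G→· removed — back-door holds.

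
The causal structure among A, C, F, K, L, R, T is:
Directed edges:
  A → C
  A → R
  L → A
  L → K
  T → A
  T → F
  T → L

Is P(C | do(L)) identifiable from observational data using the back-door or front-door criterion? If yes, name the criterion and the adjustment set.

P(C|do(L)): backdoor, adjust for {T}.

desc(L)\{L}={A,C,K,R}; candidates ⊆ {F,T}.
size 0: {}; under {} L still reaches {A,C,F,R,T} ∋ C.
{T}: L⊥C given {T} in G with L→· removed — back-door holds.
P(C|do(L)) = Σ_{T} P(C|L,T)·P(T).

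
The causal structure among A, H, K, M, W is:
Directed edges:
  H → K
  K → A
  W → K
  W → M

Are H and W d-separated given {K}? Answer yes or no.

Bayes-Ball from H | {K} reaches {M,W}.
W ∈ reach(H|{K}) ⇒ H ⊥̸ W | {K}.

No — H and W are d-connected given {K}.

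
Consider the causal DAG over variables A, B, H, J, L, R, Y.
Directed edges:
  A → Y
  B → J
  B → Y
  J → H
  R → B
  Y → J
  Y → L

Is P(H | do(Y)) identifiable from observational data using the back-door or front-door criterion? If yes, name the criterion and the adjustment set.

desc(Y)\{Y}={H,J,L}; candidates ⊆ {A,B,R}.
size 0: {}; under {} Y still reaches {A,B,H,J,R} ∋ H.
{B}: Y⊥H given {B} in G with Y→· removed — back-door holds.
P(H|do(Y)) = Σ_{B} P(H|Y,B)·P(B).

P(H|do(Y)): backdoor, adjust for {B}.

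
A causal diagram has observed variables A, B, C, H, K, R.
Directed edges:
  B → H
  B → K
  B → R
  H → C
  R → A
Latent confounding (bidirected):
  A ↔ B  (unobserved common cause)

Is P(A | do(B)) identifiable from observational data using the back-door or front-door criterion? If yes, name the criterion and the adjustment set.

desc(B)\{B}={A,C,H,K,R}; candidates ⊆ {—}.
B↔A: latent back-door arc(s) into B.
size 0: {}; under {} B still reaches {A} ∋ A.
B↔A cannot be blocked by any observed set — no back-door set.
{R}: (i) intercepts every directed B→A path; (ii) no back-door B→{R}; (iii) {B} blocks every back-door {R}→A. Front-door holds.
P(A|do(B)) = Σ_{R} P(R|B) Σ_{B'} P(A|R,B')P(B').

P(A|do(B)): frontdoor, adjust for {R}.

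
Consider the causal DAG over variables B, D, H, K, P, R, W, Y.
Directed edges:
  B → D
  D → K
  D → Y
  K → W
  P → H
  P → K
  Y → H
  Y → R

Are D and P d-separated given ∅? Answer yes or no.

Bayes-Ball from D | ∅ reaches {B,H,K,R,W,Y}.
P ∉ reach(D|∅) ⇒ D ⊥ P | ∅.

Yes — D ⊥ P | ∅.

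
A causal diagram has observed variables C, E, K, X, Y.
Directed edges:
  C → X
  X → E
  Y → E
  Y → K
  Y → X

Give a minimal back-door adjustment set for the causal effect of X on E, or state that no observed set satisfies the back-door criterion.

X→E: minimal back-door set {Y}.

desc(X)\{X}={E}; candidates ⊆ {C,K,Y}.
size 0: {}; under {} X still reaches {C,E,K,Y} ∋ E.
{Y}: X⊥E given {Y} in G with X→· removed — back-door holds.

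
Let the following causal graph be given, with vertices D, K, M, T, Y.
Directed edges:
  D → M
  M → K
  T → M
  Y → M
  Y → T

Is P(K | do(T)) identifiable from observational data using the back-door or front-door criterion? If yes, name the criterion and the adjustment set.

desc(T)\{T}={K,M}; candidates ⊆ {D,Y}.
size 0: {}; under {} T still reaches {K,M,Y} ∋ K.
{Y}: T⊥K given {Y} in G with T→· removed — back-door holds.
P(K|do(T)) = Σ_{Y} P(K|T,Y)·P(Y).

P(K|do(T)): backdoor, adjust for {Y}.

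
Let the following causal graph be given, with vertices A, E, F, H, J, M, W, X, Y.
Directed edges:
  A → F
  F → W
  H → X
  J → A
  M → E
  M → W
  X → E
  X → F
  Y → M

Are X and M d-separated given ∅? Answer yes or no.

Yes — X ⊥ M | ∅.

Bayes-Ball from X | ∅ reaches {E,F,H,W}.
M ∉ reach(X|∅) ⇒ X ⊥ M | ∅.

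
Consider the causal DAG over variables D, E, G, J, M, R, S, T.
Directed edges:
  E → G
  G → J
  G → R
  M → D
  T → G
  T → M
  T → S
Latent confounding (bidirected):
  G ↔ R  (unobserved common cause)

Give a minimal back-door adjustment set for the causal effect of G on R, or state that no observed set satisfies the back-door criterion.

desc(G)\{G}={J,R}; candidates ⊆ {D,E,M,S,T}.
G↔R: latent back-door arc(s) into G.
size 0: {}; under {} G still reaches {D,E,M,R,S,T} ∋ R.
size 1: {D}, {E}, {M} …(+2); under {D} G still reaches {E,M,R,S,T} ∋ R.
size 2: {D,E}, {D,M}, {D,S} …(+7); under {D,E} G still reaches {M,R,S,T} ∋ R.
G↔R cannot be blocked by any observed set — no back-door set.

G→R: no observed back-door set.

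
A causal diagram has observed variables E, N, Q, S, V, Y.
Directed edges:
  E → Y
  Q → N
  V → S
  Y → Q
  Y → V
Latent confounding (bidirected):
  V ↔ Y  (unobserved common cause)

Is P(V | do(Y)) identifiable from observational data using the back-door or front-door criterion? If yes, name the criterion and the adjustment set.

desc(Y)\{Y}={N,Q,S,V}; candidates ⊆ {E}.
Y↔V: latent back-door arc(s) into Y.
size 0: {}; under {} Y still reaches {E,S,V} ∋ V.
size 1: {E}; under {E} Y still reaches {S,V} ∋ V.
Y↔V cannot be blocked by any observed set — no back-door set.
No mediator lies on a directed Y→…→V path.
Neither criterion identifies P(V|do(Y)) in this graph.

P(V|do(Y)): not identifiable (no BD/FD set).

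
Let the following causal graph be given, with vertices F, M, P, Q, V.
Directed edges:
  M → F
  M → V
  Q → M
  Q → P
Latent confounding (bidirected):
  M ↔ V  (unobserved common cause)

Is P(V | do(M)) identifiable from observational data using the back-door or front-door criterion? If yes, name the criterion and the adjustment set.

desc(M)\{M}={F,V}; candidates ⊆ {P,Q}.
M↔V: latent back-door arc(s) into M.
size 0: {}; under {} M still reaches {P,Q,V} ∋ V.
size 1: {P}, {Q}; under {P} M still reaches {Q,V} ∋ V.
size 2: {P,Q}; under {P,Q} M still reaches {V} ∋ V.
M↔V cannot be blocked by any observed set — no back-door set.
No mediator lies on a directed M→…→V path.
Neither criterion identifies P(V|do(M)) in this graph.

P(V|do(M)): not identifiable (no BD/FD set).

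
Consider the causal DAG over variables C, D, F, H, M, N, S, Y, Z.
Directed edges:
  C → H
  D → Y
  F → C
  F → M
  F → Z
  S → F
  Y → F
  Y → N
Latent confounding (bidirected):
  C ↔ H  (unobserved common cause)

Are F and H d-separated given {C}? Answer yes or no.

No — F and H are d-connected given {C}.

Bayes-Ball from F | {C} reaches {D,H,M,N,S,Y,Z}.
H ∈ reach(F|{C}) ⇒ F ⊥̸ H | {C}.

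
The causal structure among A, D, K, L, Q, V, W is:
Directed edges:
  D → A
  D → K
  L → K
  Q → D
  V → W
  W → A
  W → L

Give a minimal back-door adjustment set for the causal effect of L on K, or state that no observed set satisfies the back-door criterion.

L→K: minimal back-door set ∅.

desc(L)\{L}={K}; candidates ⊆ {A,D,Q,V,W}.
∅: L⊥K given ∅ in G with L→· removed — back-door holds.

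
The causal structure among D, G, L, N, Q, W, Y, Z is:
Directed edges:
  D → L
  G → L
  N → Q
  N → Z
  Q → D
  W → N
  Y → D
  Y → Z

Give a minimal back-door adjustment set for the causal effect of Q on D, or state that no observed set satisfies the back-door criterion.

Q→D: minimal back-door set ∅.

desc(Q)\{Q}={D,L}; candidates ⊆ {G,N,W,Y,Z}.
∅: Q⊥D given ∅ in G with Q→· removed — back-door holds.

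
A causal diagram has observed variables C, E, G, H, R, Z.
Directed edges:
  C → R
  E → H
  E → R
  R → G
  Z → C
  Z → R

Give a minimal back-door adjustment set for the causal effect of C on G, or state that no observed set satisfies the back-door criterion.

C→G: minimal back-door set {Z}.

desc(C)\{C}={G,R}; candidates ⊆ {E,H,Z}.
size 0: {}; under {} C still reaches {G,R,Z} ∋ G.
{Z}: C⊥G given {Z} in G with C→· removed — back-door holds.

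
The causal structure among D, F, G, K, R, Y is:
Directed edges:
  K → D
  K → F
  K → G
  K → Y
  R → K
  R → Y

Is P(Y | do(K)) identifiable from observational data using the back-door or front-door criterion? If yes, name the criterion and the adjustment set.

P(Y|do(K)): backdoor, adjust for {R}.

desc(K)\{K}={D,F,G,Y}; candidates ⊆ {R}.
size 0: {}; under {} K still reaches {R,Y} ∋ Y.
{R}: K⊥Y given {R} in G with K→· removed — back-door holds.
P(Y|do(K)) = Σ_{R} P(Y|K,R)·P(R).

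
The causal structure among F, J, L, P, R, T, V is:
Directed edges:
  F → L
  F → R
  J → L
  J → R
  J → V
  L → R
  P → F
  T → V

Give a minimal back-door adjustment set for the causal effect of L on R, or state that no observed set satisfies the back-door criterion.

L→R: minimal back-door set {F, J}.

desc(L)\{L}={R}; candidates ⊆ {F,J,P,T,V}.
size 0: {}; under {} L still reaches {F,J,P,R,V} ∋ R.
size 1: {F}, {J}, {P} …(+2); under {F} L still reaches {J,R,V} ∋ R.
{F,J}: L⊥R given {F,J} in G with L→· removed — back-door holds.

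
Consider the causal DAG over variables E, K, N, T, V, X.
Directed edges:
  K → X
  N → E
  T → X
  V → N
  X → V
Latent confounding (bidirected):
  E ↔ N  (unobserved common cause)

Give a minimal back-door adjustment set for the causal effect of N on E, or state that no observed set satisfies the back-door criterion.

desc(N)\{N}={E}; candidates ⊆ {K,T,V,X}.
N↔E: latent back-door arc(s) into N.
size 0: {}; under {} N still reaches {E,K,T,V,X} ∋ E.
size 1: {K}, {T}, {V} …(+1); under {K} N still reaches {E,T,V,X} ∋ E.
size 2: {K,T}, {K,V}, {K,X} …(+3); under {K,T} N still reaches {E,V,X} ∋ E.
N↔E cannot be blocked by any observed set — no back-door set.

N→E: no observed back-door set.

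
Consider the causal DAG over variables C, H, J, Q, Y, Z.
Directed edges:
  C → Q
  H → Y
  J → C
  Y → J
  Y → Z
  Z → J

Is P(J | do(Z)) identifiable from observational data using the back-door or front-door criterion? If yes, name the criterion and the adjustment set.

desc(Z)\{Z}={C,J,Q}; candidates ⊆ {H,Y}.
size 0: {}; under {} Z still reaches {C,H,J,Q,Y} ∋ J.
{Y}: Z⊥J given {Y} in G with Z→· removed — back-door holds.
P(J|do(Z)) = Σ_{Y} P(J|Z,Y)·P(Y).

P(J|do(Z)): backdoor, adjust for {Y}.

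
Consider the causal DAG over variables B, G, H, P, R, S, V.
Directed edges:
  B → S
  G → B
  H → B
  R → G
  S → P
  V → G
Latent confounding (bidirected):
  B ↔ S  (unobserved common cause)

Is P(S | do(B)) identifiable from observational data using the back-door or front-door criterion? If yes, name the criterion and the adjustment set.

desc(B)\{B}={P,S}; candidates ⊆ {G,H,R,V}.
B↔S: latent back-door arc(s) into B.
size 0: {}; under {} B still reaches {G,H,P,R,S,V} ∋ S.
size 1: {G}, {H}, {R} …(+1); under {G} B still reaches {H,P,S} ∋ S.
size 2: {G,H}, {G,R}, {G,V} …(+3); under {G,H} B still reaches {P,S} ∋ S.
B↔S cannot be blocked by any observed set — no back-door set.
No mediator lies on a directed B→…→S path.
Neither criterion identifies P(S|do(B)) in this graph.

P(S|do(B)): not identifiable (no BD/FD set).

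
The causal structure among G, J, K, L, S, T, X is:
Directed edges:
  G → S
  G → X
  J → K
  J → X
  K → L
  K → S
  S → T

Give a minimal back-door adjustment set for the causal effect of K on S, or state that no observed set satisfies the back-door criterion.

K→S: minimal back-door set ∅.

desc(K)\{K}={L,S,T}; candidates ⊆ {G,J,X}.
∅: K⊥S given ∅ in G with K→· removed — back-door holds.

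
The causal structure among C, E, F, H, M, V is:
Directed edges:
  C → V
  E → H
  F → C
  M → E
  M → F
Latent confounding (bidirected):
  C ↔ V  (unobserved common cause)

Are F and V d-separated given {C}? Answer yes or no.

Bayes-Ball from F | {C} reaches {E,H,M,V}.
V ∈ reach(F|{C}) ⇒ F ⊥̸ V | {C}.

No — F and V are d-connected given {C}.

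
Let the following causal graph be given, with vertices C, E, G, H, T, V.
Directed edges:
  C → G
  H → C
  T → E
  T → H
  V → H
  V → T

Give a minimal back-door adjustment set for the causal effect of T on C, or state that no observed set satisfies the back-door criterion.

desc(T)\{T}={C,E,G,H}; candidates ⊆ {V}.
size 0: {}; under {} T still reaches {C,G,H,V} ∋ C.
{V}: T⊥C given {V} in G with T→· removed — back-door holds.

T→C: minimal back-door set {V}.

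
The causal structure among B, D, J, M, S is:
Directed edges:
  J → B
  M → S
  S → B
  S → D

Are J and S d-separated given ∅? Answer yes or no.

Bayes-Ball from J | ∅ reaches {B}.
S ∉ reach(J|∅) ⇒ J ⊥ S | ∅.

Yes — J ⊥ S | ∅.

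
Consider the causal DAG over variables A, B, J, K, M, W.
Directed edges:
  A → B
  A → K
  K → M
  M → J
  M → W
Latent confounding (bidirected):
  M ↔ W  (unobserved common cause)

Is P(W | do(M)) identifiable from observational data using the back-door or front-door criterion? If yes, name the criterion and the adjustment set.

desc(M)\{M}={J,W}; candidates ⊆ {A,B,K}.
M↔W: latent back-door arc(s) into M.
size 0: {}; under {} M still reaches {A,B,K,W} ∋ W.
size 1: {A}, {B}, {K}; under {A} M still reaches {K,W} ∋ W.
size 2: {A,B}, {A,K}, {B,K}; under {A,B} M still reaches {K,W} ∋ W.
M↔W cannot be blocked by any observed set — no back-door set.
No mediator lies on a directed M→…→W path.
Neither criterion identifies P(W|do(M)) in this graph.

P(W|do(M)): not identifiable (no BD/FD set).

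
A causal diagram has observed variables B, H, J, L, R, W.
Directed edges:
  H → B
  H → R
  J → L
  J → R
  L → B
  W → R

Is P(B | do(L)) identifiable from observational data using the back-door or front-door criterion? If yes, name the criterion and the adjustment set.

desc(L)\{L}={B}; candidates ⊆ {H,J,R,W}.
∅: L⊥B given ∅ in G with L→· removed — back-door holds.
P(B|do(L)) = P(B|L) — no adjustment needed.

P(B|do(L)): backdoor, adjust for ∅.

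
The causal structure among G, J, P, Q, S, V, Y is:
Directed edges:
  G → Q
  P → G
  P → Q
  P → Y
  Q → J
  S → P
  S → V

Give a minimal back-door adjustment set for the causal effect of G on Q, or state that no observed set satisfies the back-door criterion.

G→Q: minimal back-door set {P}.

desc(G)\{G}={J,Q}; candidates ⊆ {P,S,V,Y}.
size 0: {}; under {} G still reaches {J,P,Q,S,V,Y} ∋ Q.
{P}: G⊥Q given {P} in G with G→· removed — back-door holds.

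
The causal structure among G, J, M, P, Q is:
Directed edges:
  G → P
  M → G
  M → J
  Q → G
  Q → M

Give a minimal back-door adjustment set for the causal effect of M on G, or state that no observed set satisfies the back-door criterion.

desc(M)\{M}={G,J,P}; candidates ⊆ {Q}.
size 0: {}; under {} M still reaches {G,P,Q} ∋ G.
{Q}: M⊥G given {Q} in G with M→· removed — back-door holds.

M→G: minimal back-door set {Q}.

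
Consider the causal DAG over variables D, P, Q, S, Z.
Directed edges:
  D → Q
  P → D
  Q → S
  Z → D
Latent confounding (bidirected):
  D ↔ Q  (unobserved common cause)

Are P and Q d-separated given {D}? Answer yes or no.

Bayes-Ball from P | {D} reaches {Q,S,Z}.
Q ∈ reach(P|{D}) ⇒ P ⊥̸ Q | {D}.

No — P and Q are d-connected given {D}.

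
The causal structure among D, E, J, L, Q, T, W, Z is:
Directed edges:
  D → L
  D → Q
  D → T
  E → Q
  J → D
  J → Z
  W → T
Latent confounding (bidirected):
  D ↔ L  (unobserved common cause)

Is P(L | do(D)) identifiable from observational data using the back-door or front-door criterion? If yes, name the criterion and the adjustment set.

P(L|do(D)): not identifiable (no BD/FD set).

desc(D)\{D}={L,Q,T}; candidates ⊆ {E,J,W,Z}.
D↔L: latent back-door arc(s) into D.
size 0: {}; under {} D still reaches {J,L,Z} ∋ L.
size 1: {E}, {J}, {W} …(+1); under {E} D still reaches {J,L,Z} ∋ L.
size 2: {E,J}, {E,W}, {E,Z} …(+3); under {E,J} D still reaches {L} ∋ L.
D↔L cannot be blocked by any observed set — no back-door set.
No mediator lies on a directed D→…→L path.
Neither criterion identifies P(L|do(D)) in this graph.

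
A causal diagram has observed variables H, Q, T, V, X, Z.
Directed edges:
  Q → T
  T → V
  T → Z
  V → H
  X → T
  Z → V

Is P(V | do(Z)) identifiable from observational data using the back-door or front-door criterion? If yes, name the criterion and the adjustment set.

desc(Z)\{Z}={H,V}; candidates ⊆ {Q,T,X}.
size 0: {}; under {} Z still reaches {H,Q,T,V,X} ∋ V.
{T}: Z⊥V given {T} in G with Z→· removed — back-door holds.
P(V|do(Z)) = Σ_{T} P(V|Z,T)·P(T).

P(V|do(Z)): backdoor, adjust for {T}.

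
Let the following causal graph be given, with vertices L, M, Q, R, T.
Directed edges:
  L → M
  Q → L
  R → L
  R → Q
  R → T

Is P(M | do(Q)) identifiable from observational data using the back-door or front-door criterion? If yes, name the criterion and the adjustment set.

P(M|do(Q)): backdoor, adjust for {R}.

desc(Q)\{Q}={L,M}; candidates ⊆ {R,T}.
size 0: {}; under {} Q still reaches {L,M,R,T} ∋ M.
{R}: Q⊥M given {R} in G with Q→· removed — back-door holds.
P(M|do(Q)) = Σ_{R} P(M|Q,R)·P(R).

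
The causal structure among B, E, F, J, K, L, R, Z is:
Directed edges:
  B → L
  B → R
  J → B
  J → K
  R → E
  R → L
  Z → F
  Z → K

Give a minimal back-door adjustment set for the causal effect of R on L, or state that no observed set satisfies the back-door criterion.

desc(R)\{R}={E,L}; candidates ⊆ {B,F,J,K,Z}.
size 0: {}; under {} R still reaches {B,J,K,L} ∋ L.
{B}: R⊥L given {B} in G with R→· removed — back-door holds.

R→L: minimal back-door set {B}.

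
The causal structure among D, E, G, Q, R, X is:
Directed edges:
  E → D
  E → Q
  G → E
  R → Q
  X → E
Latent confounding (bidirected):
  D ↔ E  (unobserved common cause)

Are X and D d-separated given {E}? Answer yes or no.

Bayes-Ball from X | {E} reaches {D,G}.
D ∈ reach(X|{E}) ⇒ X ⊥̸ D | {E}.

No — X and D are d-connected given {E}.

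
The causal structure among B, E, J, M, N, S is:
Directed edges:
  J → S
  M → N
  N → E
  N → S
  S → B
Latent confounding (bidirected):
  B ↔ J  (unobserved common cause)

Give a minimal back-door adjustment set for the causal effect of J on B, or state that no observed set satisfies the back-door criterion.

J→B: no observed back-door set.

desc(J)\{J}={B,S}; candidates ⊆ {E,M,N}.
J↔B: latent back-door arc(s) into J.
size 0: {}; under {} J still reaches {B} ∋ B.
size 1: {E}, {M}, {N}; under {E} J still reaches {B} ∋ B.
size 2: {E,M}, {E,N}, {M,N}; under {E,M} J still reaches {B} ∋ B.
J↔B cannot be blocked by any observed set — no back-door set.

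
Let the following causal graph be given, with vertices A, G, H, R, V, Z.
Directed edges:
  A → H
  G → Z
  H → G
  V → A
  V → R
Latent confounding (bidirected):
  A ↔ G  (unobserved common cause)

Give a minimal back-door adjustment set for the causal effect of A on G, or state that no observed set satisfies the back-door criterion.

A→G: no observed back-door set.

desc(A)\{A}={G,H,Z}; candidates ⊆ {R,V}.
A↔G: latent back-door arc(s) into A.
size 0: {}; under {} A still reaches {G,R,V,Z} ∋ G.
size 1: {R}, {V}; under {R} A still reaches {G,V,Z} ∋ G.
size 2: {R,V}; under {R,V} A still reaches {G,Z} ∋ G.
A↔G cannot be blocked by any observed set — no back-door set.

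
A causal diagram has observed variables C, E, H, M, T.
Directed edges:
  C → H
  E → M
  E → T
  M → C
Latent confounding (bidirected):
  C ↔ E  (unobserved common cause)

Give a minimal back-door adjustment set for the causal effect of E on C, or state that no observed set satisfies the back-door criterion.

desc(E)\{E}={C,H,M,T}; candidates ⊆ {—}.
E↔C: latent back-door arc(s) into E.
size 0: {}; under {} E still reaches {C,H} ∋ C.
E↔C cannot be blocked by any observed set — no back-door set.

E→C: no observed back-door set.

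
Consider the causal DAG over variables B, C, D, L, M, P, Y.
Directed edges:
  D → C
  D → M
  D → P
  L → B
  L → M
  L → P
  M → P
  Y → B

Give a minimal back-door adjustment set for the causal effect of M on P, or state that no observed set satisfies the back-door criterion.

M→P: minimal back-door set {D, L}.

desc(M)\{M}={P}; candidates ⊆ {B,C,D,L,Y}.
size 0: {}; under {} M still reaches {B,C,D,L,P} ∋ P.
size 1: {B}, {C}, {D} …(+2); under {B} M still reaches {C,D,L,P,Y} ∋ P.
{D,L}: M⊥P given {D,L} in G with M→· removed — back-door holds.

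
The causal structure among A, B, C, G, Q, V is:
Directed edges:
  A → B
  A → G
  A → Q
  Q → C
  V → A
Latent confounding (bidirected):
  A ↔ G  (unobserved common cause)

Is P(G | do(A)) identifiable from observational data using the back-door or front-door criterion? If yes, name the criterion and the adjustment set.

desc(A)\{A}={B,C,G,Q}; candidates ⊆ {V}.
A↔G: latent back-door arc(s) into A.
size 0: {}; under {} A still reaches {G,V} ∋ G.
size 1: {V}; under {V} A still reaches {G} ∋ G.
A↔G cannot be blocked by any observed set — no back-door set.
No mediator lies on a directed A→…→G path.
Neither criterion identifies P(G|do(A)) in this graph.

P(G|do(A)): not identifiable (no BD/FD set).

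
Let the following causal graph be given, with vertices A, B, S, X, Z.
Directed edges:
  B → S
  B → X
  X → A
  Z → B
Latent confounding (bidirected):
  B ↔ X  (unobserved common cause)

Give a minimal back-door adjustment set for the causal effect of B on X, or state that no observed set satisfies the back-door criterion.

B→X: no observed back-door set.

desc(B)\{B}={A,S,X}; candidates ⊆ {Z}.
B↔X: latent back-door arc(s) into B.
size 0: {}; under {} B still reaches {A,X,Z} ∋ X.
size 1: {Z}; under {Z} B still reaches {A,X} ∋ X.
B↔X cannot be blocked by any observed set — no back-door set.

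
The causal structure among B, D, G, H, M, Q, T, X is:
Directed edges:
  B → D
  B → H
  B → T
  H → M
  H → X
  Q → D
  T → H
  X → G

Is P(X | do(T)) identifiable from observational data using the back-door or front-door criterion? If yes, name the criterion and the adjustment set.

P(X|do(T)): backdoor, adjust for {B}.

desc(T)\{T}={G,H,M,X}; candidates ⊆ {B,D,Q}.
size 0: {}; under {} T still reaches {B,D,G,H,M,X} ∋ X.
{B}: T⊥X given {B} in G with T→· removed — back-door holds.
P(X|do(T)) = Σ_{B} P(X|T,B)·P(B).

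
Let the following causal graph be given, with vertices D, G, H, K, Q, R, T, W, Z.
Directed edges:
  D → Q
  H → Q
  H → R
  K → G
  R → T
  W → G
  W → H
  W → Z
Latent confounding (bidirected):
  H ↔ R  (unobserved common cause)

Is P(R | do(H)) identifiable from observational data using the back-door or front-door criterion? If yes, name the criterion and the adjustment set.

desc(H)\{H}={Q,R,T}; candidates ⊆ {D,G,K,W,Z}.
H↔R: latent back-door arc(s) into H.
size 0: {}; under {} H still reaches {G,R,T,W,Z} ∋ R.
size 1: {D}, {G}, {K} …(+2); under {D} H still reaches {G,R,T,W,Z} ∋ R.
size 2: {D,G}, {D,K}, {D,W} …(+7); under {D,G} H still reaches {K,R,T,W,Z} ∋ R.
H↔R cannot be blocked by any observed set — no back-door set.
No mediator lies on a directed H→…→R path.
Neither criterion identifies P(R|do(H)) in this graph.

P(R|do(H)): not identifiable (no BD/FD set).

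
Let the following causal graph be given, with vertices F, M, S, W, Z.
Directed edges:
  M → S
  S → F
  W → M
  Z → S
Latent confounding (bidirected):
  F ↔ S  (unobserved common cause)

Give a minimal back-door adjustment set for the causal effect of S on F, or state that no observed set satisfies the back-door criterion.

desc(S)\{S}={F}; candidates ⊆ {M,W,Z}.
S↔F: latent back-door arc(s) into S.
size 0: {}; under {} S still reaches {F,M,W,Z} ∋ F.
size 1: {M}, {W}, {Z}; under {M} S still reaches {F,Z} ∋ F.
size 2: {M,W}, {M,Z}, {W,Z}; under {M,W} S still reaches {F,Z} ∋ F.
S↔F cannot be blocked by any observed set — no back-door set.

S→F: no observed back-door set.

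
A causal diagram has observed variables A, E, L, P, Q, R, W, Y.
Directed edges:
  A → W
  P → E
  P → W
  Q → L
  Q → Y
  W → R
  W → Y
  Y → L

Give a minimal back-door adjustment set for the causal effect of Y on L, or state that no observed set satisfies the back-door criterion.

Y→L: minimal back-door set {Q}.

desc(Y)\{Y}={L}; candidates ⊆ {A,E,P,Q,R,W}.
size 0: {}; under {} Y still reaches {A,E,L,P,Q,R,W} ∋ L.
{Q}: Y⊥L given {Q} in G with Y→· removed — back-door holds.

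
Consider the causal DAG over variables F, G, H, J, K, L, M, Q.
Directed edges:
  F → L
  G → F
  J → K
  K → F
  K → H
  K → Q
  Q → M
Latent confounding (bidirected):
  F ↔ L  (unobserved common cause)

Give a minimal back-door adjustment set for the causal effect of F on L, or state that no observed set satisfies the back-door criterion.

F→L: no observed back-door set.

desc(F)\{F}={L}; candidates ⊆ {G,H,J,K,M,Q}.
F↔L: latent back-door arc(s) into F.
size 0: {}; under {} F still reaches {G,H,J,K,L,M,Q} ∋ L.
size 1: {G}, {H}, {J} …(+3); under {G} F still reaches {H,J,K,L,M,Q} ∋ L.
size 2: {G,H}, {G,J}, {G,K} …(+12); under {G,H} F still reaches {J,K,L,M,Q} ∋ L.
F↔L cannot be blocked by any observed set — no back-door set.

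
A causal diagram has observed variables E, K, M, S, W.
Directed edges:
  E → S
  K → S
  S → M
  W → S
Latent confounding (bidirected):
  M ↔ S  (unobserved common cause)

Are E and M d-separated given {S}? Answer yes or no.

No — E and M are d-connected given {S}.

Bayes-Ball from E | {S} reaches {K,M,W}.
M ∈ reach(E|{S}) ⇒ E ⊥̸ M | {S}.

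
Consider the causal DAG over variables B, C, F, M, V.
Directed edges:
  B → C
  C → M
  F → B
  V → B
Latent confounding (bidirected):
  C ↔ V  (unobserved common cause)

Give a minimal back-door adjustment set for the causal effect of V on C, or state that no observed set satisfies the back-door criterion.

desc(V)\{V}={B,C,M}; candidates ⊆ {F}.
V↔C: latent back-door arc(s) into V.
size 0: {}; under {} V still reaches {C,M} ∋ C.
size 1: {F}; under {F} V still reaches {C,M} ∋ C.
V↔C cannot be blocked by any observed set — no back-door set.

V→C: no observed back-door set.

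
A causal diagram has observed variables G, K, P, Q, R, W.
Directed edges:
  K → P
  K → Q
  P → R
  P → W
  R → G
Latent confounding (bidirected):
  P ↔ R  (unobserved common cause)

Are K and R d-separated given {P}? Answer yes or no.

Bayes-Ball from K | {P} reaches {G,Q,R}.
R ∈ reach(K|{P}) ⇒ K ⊥̸ R | {P}.

No — K and R are d-connected given {P}.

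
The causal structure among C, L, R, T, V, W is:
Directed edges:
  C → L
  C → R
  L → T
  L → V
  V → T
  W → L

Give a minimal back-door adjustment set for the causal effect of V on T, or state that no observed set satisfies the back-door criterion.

V→T: minimal back-door set {L}.

desc(V)\{V}={T}; candidates ⊆ {C,L,R,W}.
size 0: {}; under {} V still reaches {C,L,R,T,W} ∋ T.
{L}: V⊥T given {L} in G with V→· removed — back-door holds.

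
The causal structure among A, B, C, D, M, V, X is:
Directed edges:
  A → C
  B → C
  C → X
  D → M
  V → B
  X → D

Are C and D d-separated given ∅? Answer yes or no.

No — C and D are d-connected given ∅.

Bayes-Ball from C | ∅ reaches {A,B,D,M,V,X}.
D ∈ reach(C|∅) ⇒ C ⊥̸ D | ∅.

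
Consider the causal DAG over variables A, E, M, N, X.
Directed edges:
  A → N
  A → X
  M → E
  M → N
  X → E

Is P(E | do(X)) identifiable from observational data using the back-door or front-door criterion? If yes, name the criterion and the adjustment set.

P(E|do(X)): backdoor, adjust for ∅.

desc(X)\{X}={E}; candidates ⊆ {A,M,N}.
∅: X⊥E given ∅ in G with X→· removed — back-door holds.
P(E|do(X)) = P(E|X) — no adjustment needed.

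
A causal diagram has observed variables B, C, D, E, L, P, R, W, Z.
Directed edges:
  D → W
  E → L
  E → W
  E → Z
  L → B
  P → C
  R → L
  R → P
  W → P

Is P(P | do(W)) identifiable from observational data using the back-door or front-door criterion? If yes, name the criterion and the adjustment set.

P(P|do(W)): backdoor, adjust for ∅.

desc(W)\{W}={C,P}; candidates ⊆ {B,D,E,L,R,Z}.
∅: W⊥P given ∅ in G with W→· removed — back-door holds.
P(P|do(W)) = P(P|W) — no adjustment needed.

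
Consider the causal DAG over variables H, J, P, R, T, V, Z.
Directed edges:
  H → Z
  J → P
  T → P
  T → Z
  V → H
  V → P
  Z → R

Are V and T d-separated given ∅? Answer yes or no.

Yes — V ⊥ T | ∅.

Bayes-Ball from V | ∅ reaches {H,P,R,Z}.
T ∉ reach(V|∅) ⇒ V ⊥ T | ∅.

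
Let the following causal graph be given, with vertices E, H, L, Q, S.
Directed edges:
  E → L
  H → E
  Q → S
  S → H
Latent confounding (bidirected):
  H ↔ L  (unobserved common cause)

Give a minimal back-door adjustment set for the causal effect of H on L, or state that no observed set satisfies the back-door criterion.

desc(H)\{H}={E,L}; candidates ⊆ {Q,S}.
H↔L: latent back-door arc(s) into H.
size 0: {}; under {} H still reaches {L,Q,S} ∋ L.
size 1: {Q}, {S}; under {Q} H still reaches {L,S} ∋ L.
size 2: {Q,S}; under {Q,S} H still reaches {L} ∋ L.
H↔L cannot be blocked by any observed set — no back-door set.

H→L: no observed back-door set.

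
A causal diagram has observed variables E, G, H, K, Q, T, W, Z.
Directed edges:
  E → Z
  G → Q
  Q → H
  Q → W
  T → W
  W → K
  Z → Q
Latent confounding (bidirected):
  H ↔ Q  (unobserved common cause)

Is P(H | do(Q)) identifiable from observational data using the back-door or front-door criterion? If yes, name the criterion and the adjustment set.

P(H|do(Q)): not identifiable (no BD/FD set).

desc(Q)\{Q}={H,K,W}; candidates ⊆ {E,G,T,Z}.
Q↔H: latent back-door arc(s) into Q.
size 0: {}; under {} Q still reaches {E,G,H,Z} ∋ H.
size 1: {E}, {G}, {T} …(+1); under {E} Q still reaches {G,H,Z} ∋ H.
size 2: {E,G}, {E,T}, {E,Z} …(+3); under {E,G} Q still reaches {H,Z} ∋ H.
Q↔H cannot be blocked by any observed set — no back-door set.
No mediator lies on a directed Q→…→H path.
Neither criterion identifies P(H|do(Q)) in this graph.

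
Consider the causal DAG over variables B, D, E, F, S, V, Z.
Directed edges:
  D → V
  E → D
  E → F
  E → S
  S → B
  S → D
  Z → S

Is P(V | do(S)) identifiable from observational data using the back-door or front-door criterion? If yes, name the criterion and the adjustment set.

P(V|do(S)): backdoor, adjust for {E}.

desc(S)\{S}={B,D,V}; candidates ⊆ {E,F,Z}.
size 0: {}; under {} S still reaches {D,E,F,V,Z} ∋ V.
{E}: S⊥V given {E} in G with S→· removed — back-door holds.
P(V|do(S)) = Σ_{E} P(V|S,E)·P(E).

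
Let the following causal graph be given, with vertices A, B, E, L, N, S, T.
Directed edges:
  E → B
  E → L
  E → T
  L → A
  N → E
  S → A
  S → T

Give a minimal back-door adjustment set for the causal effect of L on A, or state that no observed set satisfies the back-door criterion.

desc(L)\{L}={A}; candidates ⊆ {B,E,N,S,T}.
∅: L⊥A given ∅ in G with L→· removed — back-door holds.

L→A: minimal back-door set ∅.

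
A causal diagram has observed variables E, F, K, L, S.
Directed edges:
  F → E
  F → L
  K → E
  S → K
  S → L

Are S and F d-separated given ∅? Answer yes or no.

Yes — S ⊥ F | ∅.

Bayes-Ball from S | ∅ reaches {E,K,L}.
F ∉ reach(S|∅) ⇒ S ⊥ F | ∅.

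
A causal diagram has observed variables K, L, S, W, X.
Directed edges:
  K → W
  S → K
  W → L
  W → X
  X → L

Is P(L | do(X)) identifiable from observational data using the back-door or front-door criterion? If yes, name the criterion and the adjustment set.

P(L|do(X)): backdoor, adjust for {W}.

desc(X)\{X}={L}; candidates ⊆ {K,S,W}.
size 0: {}; under {} X still reaches {K,L,S,W} ∋ L.
{W}: X⊥L given {W} in G with X→· removed — back-door holds.
P(L|do(X)) = Σ_{W} P(L|X,W)·P(W).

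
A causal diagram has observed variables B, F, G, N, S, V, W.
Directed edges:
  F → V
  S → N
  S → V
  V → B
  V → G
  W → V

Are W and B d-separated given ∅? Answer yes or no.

No — W and B are d-connected given ∅.

Bayes-Ball from W | ∅ reaches {B,G,V}.
B ∈ reach(W|∅) ⇒ W ⊥̸ B | ∅.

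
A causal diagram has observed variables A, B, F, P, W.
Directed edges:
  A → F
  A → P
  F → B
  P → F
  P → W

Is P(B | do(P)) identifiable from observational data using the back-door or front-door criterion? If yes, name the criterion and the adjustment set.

desc(P)\{P}={B,F,W}; candidates ⊆ {A}.
size 0: {}; under {} P still reaches {A,B,F} ∋ B.
{A}: P⊥B given {A} in G with P→· removed — back-door holds.
P(B|do(P)) = Σ_{A} P(B|P,A)·P(A).

P(B|do(P)): backdoor, adjust for {A}.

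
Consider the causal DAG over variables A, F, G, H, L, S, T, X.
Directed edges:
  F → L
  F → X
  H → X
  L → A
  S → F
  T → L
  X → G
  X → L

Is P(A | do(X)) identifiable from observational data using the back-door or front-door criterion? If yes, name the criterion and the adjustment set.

desc(X)\{X}={A,G,L}; candidates ⊆ {F,H,S,T}.
size 0: {}; under {} X still reaches {A,F,H,L,S} ∋ A.
{F}: X⊥A given {F} in G with X→· removed — back-door holds.
P(A|do(X)) = Σ_{F} P(A|X,F)·P(F).

P(A|do(X)): backdoor, adjust for {F}.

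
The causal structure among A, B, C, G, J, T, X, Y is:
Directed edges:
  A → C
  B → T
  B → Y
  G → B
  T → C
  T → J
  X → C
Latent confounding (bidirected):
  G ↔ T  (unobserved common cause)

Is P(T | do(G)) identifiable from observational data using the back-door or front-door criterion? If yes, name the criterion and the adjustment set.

desc(G)\{G}={B,C,J,T,Y}; candidates ⊆ {A,X}.
G↔T: latent back-door arc(s) into G.
size 0: {}; under {} G still reaches {C,J,T} ∋ T.
size 1: {A}, {X}; under {A} G still reaches {C,J,T} ∋ T.
size 2: {A,X}; under {A,X} G still reaches {C,J,T} ∋ T.
G↔T cannot be blocked by any observed set — no back-door set.
{B}: (i) intercepts every directed G→T path; (ii) no back-door G→{B}; (iii) {G} blocks every back-door {B}→T. Front-door holds.
P(T|do(G)) = Σ_{B} P(B|G) Σ_{G'} P(T|B,G')P(G').

P(T|do(G)): frontdoor, adjust for {B}.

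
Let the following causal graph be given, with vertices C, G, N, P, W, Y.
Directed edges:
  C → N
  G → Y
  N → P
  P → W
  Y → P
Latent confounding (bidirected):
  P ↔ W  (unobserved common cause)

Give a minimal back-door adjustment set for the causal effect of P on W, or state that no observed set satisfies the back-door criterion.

desc(P)\{P}={W}; candidates ⊆ {C,G,N,Y}.
P↔W: latent back-door arc(s) into P.
size 0: {}; under {} P still reaches {C,G,N,W,Y} ∋ W.
size 1: {C}, {G}, {N} …(+1); under {C} P still reaches {G,N,W,Y} ∋ W.
size 2: {C,G}, {C,N}, {C,Y} …(+3); under {C,G} P still reaches {N,W,Y} ∋ W.
P↔W cannot be blocked by any observed set — no back-door set.

P→W: no observed back-door set.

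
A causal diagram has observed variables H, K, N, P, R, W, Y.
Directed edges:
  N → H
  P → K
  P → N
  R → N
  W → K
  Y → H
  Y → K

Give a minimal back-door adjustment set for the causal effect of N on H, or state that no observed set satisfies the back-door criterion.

N→H: minimal back-door set ∅.

desc(N)\{N}={H}; candidates ⊆ {K,P,R,W,Y}.
∅: N⊥H given ∅ in G with N→· removed — back-door holds.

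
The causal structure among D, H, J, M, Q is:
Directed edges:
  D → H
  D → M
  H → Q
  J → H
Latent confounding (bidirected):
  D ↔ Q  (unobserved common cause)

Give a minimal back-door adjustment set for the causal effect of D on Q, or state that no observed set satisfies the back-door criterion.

desc(D)\{D}={H,M,Q}; candidates ⊆ {J}.
D↔Q: latent back-door arc(s) into D.
size 0: {}; under {} D still reaches {Q} ∋ Q.
size 1: {J}; under {J} D still reaches {Q} ∋ Q.
D↔Q cannot be blocked by any observed set — no back-door set.

D→Q: no observed back-door set.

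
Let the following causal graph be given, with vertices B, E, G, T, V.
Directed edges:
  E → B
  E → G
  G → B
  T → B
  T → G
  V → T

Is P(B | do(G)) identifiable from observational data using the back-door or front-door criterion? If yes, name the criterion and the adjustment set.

desc(G)\{G}={B}; candidates ⊆ {E,T,V}.
size 0: {}; under {} G still reaches {B,E,T,V} ∋ B.
size 1: {E}, {T}, {V}; under {E} G still reaches {B,T,V} ∋ B.
{E,T}: G⊥B given {E,T} in G with G→· removed — back-door holds.
P(B|do(G)) = Σ_{E,T} P(B|G,E,T)·P(E,T).

P(B|do(G)): backdoor, adjust for {E, T}.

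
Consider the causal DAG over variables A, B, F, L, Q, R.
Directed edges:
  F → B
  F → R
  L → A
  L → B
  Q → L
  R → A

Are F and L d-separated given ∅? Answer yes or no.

Yes — F ⊥ L | ∅.

Bayes-Ball from F | ∅ reaches {A,B,R}.
L ∉ reach(F|∅) ⇒ F ⊥ L | ∅.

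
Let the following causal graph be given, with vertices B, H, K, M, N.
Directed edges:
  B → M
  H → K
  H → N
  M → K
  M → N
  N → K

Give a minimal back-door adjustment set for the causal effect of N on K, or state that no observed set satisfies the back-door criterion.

N→K: minimal back-door set {H, M}.

desc(N)\{N}={K}; candidates ⊆ {B,H,M}.
size 0: {}; under {} N still reaches {B,H,K,M} ∋ K.
size 1: {B}, {H}, {M}; under {B} N still reaches {H,K,M} ∋ K.
{H,M}: N⊥K given {H,M} in G with N→· removed — back-door holds.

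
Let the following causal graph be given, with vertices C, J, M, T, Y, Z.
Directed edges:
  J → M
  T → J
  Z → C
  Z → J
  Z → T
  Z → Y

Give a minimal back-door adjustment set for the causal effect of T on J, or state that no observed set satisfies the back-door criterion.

desc(T)\{T}={J,M}; candidates ⊆ {C,Y,Z}.
size 0: {}; under {} T still reaches {C,J,M,Y,Z} ∋ J.
{Z}: T⊥J given {Z} in G with T→· removed — back-door holds.

T→J: minimal back-door set {Z}.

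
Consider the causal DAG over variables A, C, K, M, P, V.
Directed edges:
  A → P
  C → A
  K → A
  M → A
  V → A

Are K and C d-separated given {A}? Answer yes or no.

Bayes-Ball from K | {A} reaches {C,M,V}.
C ∈ reach(K|{A}) ⇒ K ⊥̸ C | {A}.

No — K and C are d-connected given {A}.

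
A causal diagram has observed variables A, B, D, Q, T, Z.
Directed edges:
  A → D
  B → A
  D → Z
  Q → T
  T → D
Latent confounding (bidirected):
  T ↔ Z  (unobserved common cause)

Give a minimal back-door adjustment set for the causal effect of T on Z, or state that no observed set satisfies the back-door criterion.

T→Z: no observed back-door set.

desc(T)\{T}={D,Z}; candidates ⊆ {A,B,Q}.
T↔Z: latent back-door arc(s) into T.
size 0: {}; under {} T still reaches {Q,Z} ∋ Z.
size 1: {A}, {B}, {Q}; under {A} T still reaches {Q,Z} ∋ Z.
size 2: {A,B}, {A,Q}, {B,Q}; under {A,B} T still reaches {Q,Z} ∋ Z.
T↔Z cannot be blocked by any observed set — no back-door set.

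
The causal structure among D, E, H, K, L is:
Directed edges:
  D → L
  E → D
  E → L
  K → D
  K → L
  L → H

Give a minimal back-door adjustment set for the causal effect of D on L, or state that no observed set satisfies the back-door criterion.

desc(D)\{D}={H,L}; candidates ⊆ {E,K}.
size 0: {}; under {} D still reaches {E,H,K,L} ∋ L.
size 1: {E}, {K}; under {E} D still reaches {H,K,L} ∋ L.
{E,K}: D⊥L given {E,K} in G with D→· removed — back-door holds.

D→L: minimal back-door set {E, K}.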